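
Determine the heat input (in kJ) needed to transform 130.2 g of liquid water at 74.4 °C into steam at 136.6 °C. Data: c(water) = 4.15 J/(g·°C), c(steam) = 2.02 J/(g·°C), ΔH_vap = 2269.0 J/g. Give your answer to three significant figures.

q1 (heat water 74.4→100.0 °C): 130.2 × 4.15 × 25.6 = 13832 J
q2 (vaporize at 100 °C): 130.2 × 2269.0 = 295424 J
q3 (heat steam 100.0→136.6 °C): 130.2 × 2.02 × 36.6 = 9626 J
Total: 13832 + 295424 + 9626 = 318882 J = 319 kJ

q = 319 kJ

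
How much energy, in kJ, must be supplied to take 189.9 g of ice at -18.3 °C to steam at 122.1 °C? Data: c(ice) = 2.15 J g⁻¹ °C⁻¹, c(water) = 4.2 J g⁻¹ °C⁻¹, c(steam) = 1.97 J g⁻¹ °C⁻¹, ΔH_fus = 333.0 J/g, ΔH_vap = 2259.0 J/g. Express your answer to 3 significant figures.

q = 588 kJ

q1 (heat ice -18.3→0.0 °C): 189.9 × 2.15 × 18.3 = 7472 J
q2 (melt at 0 °C): 189.9 × 333.0 = 63237 J
q3 (heat water 0.0→100.0 °C): 189.9 × 4.2 × 100.0 = 79758 J
q4 (vaporize at 100 °C): 189.9 × 2259.0 = 428984 J
q5 (heat steam 100.0→122.1 °C): 189.9 × 1.97 × 22.1 = 8268 J
Total: 7472 + 63237 + 79758 + 428984 + 8268 = 587719 J = 588 kJ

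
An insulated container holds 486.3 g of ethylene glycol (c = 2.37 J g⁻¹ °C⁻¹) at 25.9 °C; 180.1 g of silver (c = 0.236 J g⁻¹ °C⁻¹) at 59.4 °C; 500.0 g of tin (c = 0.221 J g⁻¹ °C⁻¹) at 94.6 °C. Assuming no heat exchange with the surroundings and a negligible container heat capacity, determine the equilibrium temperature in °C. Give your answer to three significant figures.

T_f = 32.8 °C

Σ mᵢcᵢ(T − Tᵢ) = 0  ⇒  T = Σ mᵢcᵢTᵢ / Σ mᵢcᵢ
Σ mᵢcᵢ = 486.3×2.37 + 180.1×0.236 + 500.0×0.221 = 1305.5346
Σ mᵢcᵢTᵢ = 1152.531×25.9 + 42.5036×59.4 + 110.5×94.6 = 42829
T = 42829 / 1305.5346 = 32.81 °C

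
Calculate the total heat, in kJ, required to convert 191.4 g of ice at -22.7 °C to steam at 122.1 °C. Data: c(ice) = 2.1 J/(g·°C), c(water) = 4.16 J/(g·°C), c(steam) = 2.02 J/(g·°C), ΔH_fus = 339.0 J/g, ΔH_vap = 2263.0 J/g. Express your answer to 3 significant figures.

q = 595 kJ

q1 (heat ice -22.7→0.0 °C): 191.4 × 2.1 × 22.7 = 9124 J
q2 (melt at 0 °C): 191.4 × 339.0 = 64885 J
q3 (heat water 0.0→100.0 °C): 191.4 × 4.16 × 100.0 = 79622 J
q4 (vaporize at 100 °C): 191.4 × 2263.0 = 433138 J
q5 (heat steam 100.0→122.1 °C): 191.4 × 2.02 × 22.1 = 8544 J
Total: 9124 + 64885 + 79622 + 433138 + 8544 = 595313 J = 595 kJ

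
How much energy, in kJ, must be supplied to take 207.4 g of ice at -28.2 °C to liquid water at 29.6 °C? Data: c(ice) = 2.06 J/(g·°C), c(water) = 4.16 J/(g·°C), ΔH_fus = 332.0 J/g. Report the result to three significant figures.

q = 106 kJ

q1 (heat ice -28.2→0.0 °C): 207.4 × 2.06 × 28.2 = 12048 J
q2 (melt at 0 °C): 207.4 × 332.0 = 68857 J
q3 (heat water 0.0→29.6 °C): 207.4 × 4.16 × 29.6 = 25538 J
Total: 12048 + 68857 + 25538 = 106443 J = 106 kJ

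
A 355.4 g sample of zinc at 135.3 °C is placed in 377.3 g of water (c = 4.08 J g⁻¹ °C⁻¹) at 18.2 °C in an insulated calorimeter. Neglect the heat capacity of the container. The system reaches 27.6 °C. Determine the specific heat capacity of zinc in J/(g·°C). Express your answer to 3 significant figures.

q_gained = (377.3 × 4.08) × (27.6 − 18.2) = 14470 J
q_lost = 355.4 × c × (135.3 − 27.6) = 38276.58 c
Set equal: c = 14470 / 38276.58 = 0.378 J/(g·°C)

c = 0.378 J/(g·°C)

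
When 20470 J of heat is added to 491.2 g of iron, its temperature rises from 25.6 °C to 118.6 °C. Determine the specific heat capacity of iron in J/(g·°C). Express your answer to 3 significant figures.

c = 0.448 J/(g·°C)

c = q / (m ΔT) = 20470 / (491.2 × 93.0)
c = 20470 / 45681.6 = 0.448 J/(g·°C)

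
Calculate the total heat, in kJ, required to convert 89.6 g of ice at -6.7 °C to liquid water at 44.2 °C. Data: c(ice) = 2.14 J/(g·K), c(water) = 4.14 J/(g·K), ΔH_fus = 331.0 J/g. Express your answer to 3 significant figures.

q1 (heat ice -6.7→0.0 °C): 89.6 × 2.14 × 6.7 = 1285 J
q2 (melt at 0 °C): 89.6 × 331.0 = 29658 J
q3 (heat water 0.0→44.2 °C): 89.6 × 4.14 × 44.2 = 16396 J
Total: 1285 + 29658 + 16396 = 47339 J = 47.3 kJ

q = 47.3 kJ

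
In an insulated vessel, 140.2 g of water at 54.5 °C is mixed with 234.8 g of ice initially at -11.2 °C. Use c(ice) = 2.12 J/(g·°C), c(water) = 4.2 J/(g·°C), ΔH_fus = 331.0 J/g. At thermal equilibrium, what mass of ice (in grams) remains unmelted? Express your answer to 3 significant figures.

m_ice remaining = 155 g

Heat to warm all ice to 0 °C: 234.8×2.12×11.2 = 5575.1 J
Heat released by water cooling to 0 °C: 140.2×4.2×54.5 = 32092 J
32092 J < 5575.1 + 234.8×331.0 = 83293.9 J, so not all ice melts; final T = 0 °C.
Heat left for melting: 32092 − 5575.1 = 26516.9 J
Mass melted = 26516.9 / 331.0 = 80.11 g
Ice remaining = 234.8 − 80.11 = 154.69 g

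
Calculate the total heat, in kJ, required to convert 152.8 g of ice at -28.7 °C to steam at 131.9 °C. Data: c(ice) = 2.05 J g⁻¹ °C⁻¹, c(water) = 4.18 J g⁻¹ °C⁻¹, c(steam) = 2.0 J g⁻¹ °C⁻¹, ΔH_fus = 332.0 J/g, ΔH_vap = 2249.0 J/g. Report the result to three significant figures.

q1 (heat ice -28.7→0.0 °C): 152.8 × 2.05 × 28.7 = 8990 J
q2 (melt at 0 °C): 152.8 × 332.0 = 50730 J
q3 (heat water 0.0→100.0 °C): 152.8 × 4.18 × 100.0 = 63870 J
q4 (vaporize at 100 °C): 152.8 × 2249.0 = 343647 J
q5 (heat steam 100.0→131.9 °C): 152.8 × 2.0 × 31.9 = 9749 J
Total: 8990 + 50730 + 63870 + 343647 + 9749 = 476986 J = 477 kJ

q = 477 kJ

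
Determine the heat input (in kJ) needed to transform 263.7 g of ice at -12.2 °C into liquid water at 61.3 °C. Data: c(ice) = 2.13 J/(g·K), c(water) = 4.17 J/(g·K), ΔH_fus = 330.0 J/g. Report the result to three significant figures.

q1 (heat ice -12.2→0.0 °C): 263.7 × 2.13 × 12.2 = 6853 J
q2 (melt at 0 °C): 263.7 × 330.0 = 87021 J
q3 (heat water 0.0→61.3 °C): 263.7 × 4.17 × 61.3 = 67407 J
Total: 6853 + 87021 + 67407 = 161281 J = 161 kJ

q = 161 kJ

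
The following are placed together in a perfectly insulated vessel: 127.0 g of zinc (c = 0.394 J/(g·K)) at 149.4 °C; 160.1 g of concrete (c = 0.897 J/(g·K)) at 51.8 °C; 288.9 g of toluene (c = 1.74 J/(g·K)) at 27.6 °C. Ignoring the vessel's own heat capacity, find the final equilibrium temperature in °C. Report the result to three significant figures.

Σ mᵢcᵢ(T − Tᵢ) = 0  ⇒  T = Σ mᵢcᵢTᵢ / Σ mᵢcᵢ
Σ mᵢcᵢ = 127.0×0.394 + 160.1×0.897 + 288.9×1.74 = 696.3337
Σ mᵢcᵢTᵢ = 50.038×149.4 + 143.6097×51.8 + 502.686×27.6 = 28789
T = 28789 / 696.3337 = 41.34 °C

T_f = 41.3 °C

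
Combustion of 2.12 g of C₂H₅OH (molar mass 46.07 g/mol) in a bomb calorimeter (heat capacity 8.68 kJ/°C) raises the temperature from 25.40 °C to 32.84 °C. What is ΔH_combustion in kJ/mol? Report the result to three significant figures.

ΔT = 32.84 − 25.40 = 7.44 °C
q_cal = C_cal × ΔT = 8.68 × 7.44 = 64.5792 kJ
n = 2.12 / 46.07 = 0.04602 mol
q_rxn = −q_cal = -64.5792 kJ
ΔH = -64.5792 / 0.04602 = -1403 kJ/mol

ΔH = -1400 kJ/mol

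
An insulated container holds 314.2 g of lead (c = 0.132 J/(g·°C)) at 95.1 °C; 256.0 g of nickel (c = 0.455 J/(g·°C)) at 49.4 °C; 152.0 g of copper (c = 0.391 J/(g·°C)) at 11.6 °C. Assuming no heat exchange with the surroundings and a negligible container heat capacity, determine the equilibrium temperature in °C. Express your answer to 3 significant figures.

T_f = 47.8 °C

Σ mᵢcᵢ(T − Tᵢ) = 0  ⇒  T = Σ mᵢcᵢTᵢ / Σ mᵢcᵢ
Σ mᵢcᵢ = 314.2×0.132 + 256.0×0.455 + 152.0×0.391 = 217.3864
Σ mᵢcᵢTᵢ = 41.4744×95.1 + 116.48×49.4 + 59.432×11.6 = 10388
T = 10388 / 217.3864 = 47.79 °C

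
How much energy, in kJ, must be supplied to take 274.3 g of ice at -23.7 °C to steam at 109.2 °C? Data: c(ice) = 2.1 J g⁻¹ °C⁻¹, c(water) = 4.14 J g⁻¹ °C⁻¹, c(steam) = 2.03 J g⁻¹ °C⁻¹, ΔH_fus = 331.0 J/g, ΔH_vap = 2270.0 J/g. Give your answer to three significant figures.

q1 (heat ice -23.7→0.0 °C): 274.3 × 2.1 × 23.7 = 13652 J
q2 (melt at 0 °C): 274.3 × 331.0 = 90793 J
q3 (heat water 0.0→100.0 °C): 274.3 × 4.14 × 100.0 = 113560 J
q4 (vaporize at 100 °C): 274.3 × 2270.0 = 622661 J
q5 (heat steam 100.0→109.2 °C): 274.3 × 2.03 × 9.2 = 5123 J
Total: 13652 + 90793 + 113560 + 622661 + 5123 = 845789 J = 846 kJ

q = 846 kJ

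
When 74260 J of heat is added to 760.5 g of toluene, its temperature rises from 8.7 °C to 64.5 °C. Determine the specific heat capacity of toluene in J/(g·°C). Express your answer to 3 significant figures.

c = q / (m ΔT) = 74260 / (760.5 × 55.8)
c = 74260 / 42435.9 = 1.75 J/(g·°C)

c = 1.75 J/(g·°C)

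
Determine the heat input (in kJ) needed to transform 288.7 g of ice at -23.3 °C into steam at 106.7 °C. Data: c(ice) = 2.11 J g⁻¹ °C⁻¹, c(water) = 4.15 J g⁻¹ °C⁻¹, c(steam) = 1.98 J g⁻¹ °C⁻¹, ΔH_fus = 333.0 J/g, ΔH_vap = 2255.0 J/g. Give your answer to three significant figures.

q1 (heat ice -23.3→0.0 °C): 288.7 × 2.11 × 23.3 = 14193 J
q2 (melt at 0 °C): 288.7 × 333.0 = 96137 J
q3 (heat water 0.0→100.0 °C): 288.7 × 4.15 × 100.0 = 119811 J
q4 (vaporize at 100 °C): 288.7 × 2255.0 = 651019 J
q5 (heat steam 100.0→106.7 °C): 288.7 × 1.98 × 6.7 = 3830 J
Total: 14193 + 96137 + 119811 + 651019 + 3830 = 884990 J = 885 kJ

q = 885 kJ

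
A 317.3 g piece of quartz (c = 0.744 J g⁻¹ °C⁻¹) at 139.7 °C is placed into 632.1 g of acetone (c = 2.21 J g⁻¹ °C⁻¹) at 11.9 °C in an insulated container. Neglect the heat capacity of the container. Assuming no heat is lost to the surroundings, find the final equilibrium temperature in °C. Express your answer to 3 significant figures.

T_f = 30.4 °C

Heat lost by quartz = heat gained by acetone.
(317.3)(0.744)(139.7 − T) = (632.1)(2.21)(T − 11.9)
236.0712 (139.7 − T) = 1396.941 (T − 11.9)
32979 − 236.0712 T = 1396.941 T − 16624
49603 = 1633.0122 T
T = 30.38 °C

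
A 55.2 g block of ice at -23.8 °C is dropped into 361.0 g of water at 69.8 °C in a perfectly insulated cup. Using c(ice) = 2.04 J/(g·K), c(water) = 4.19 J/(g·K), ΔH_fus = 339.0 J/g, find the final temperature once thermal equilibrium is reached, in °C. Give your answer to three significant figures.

Heat to bring ice to 0 °C and melt it: q₁ = 55.2×2.04×23.8 + 55.2×339.0 = 21393 J
Heat the water can supply cooling to 0 °C: 361.0×4.19×69.8 = 105579 J > q₁, so all ice melts.
Energy balance: 361.0×4.19×(69.8 − T) = 21393 + 55.2×4.19×(T − 0)
1512.59(69.8 − T) = 21393 + 231.288 T
105579 − 21393 = 1743.878 T
T = 84186 / 1743.878 = 48.28 °C

T_f = 48.3 °C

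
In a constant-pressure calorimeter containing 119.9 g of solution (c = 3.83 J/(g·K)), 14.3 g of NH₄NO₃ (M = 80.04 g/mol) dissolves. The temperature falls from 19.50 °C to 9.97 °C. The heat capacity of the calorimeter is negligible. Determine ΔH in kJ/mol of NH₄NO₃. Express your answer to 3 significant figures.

|ΔT| = |9.97 − 19.50| = 9.53 °C
|q_surr| = (119.9 × 3.83) × 9.53 = 459.217 × 9.53 = 4376 J
n(NH₄NO₃) = 14.3 / 80.04 = 0.1787 mol
Temperature fell, so q_rxn = +|q_surr| = 4.376 kJ
ΔH = q_rxn / n = 24.49 kJ/mol

ΔH = 24.5 kJ/mol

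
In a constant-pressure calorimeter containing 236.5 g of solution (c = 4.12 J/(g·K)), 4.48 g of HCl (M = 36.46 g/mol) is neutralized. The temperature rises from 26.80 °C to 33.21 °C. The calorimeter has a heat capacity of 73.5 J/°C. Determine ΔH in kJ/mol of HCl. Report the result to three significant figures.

ΔH = -54.7 kJ/mol

|ΔT| = |33.21 − 26.80| = 6.41 °C
|q_surr| = (236.5 × 4.12 + 73.5) × 6.41 = 1047.88 × 6.41 = 6717 J
n(HCl) = 4.48 / 36.46 = 0.1229 mol
Temperature rose, so q_rxn = −|q_surr| = -6.717 kJ
ΔH = q_rxn / n = -54.65 kJ/mol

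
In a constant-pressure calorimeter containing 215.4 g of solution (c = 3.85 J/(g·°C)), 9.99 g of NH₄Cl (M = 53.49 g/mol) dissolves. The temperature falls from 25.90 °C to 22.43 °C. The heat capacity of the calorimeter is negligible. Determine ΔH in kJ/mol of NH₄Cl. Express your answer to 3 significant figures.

|ΔT| = |22.43 − 25.90| = 3.47 °C
|q_surr| = (215.4 × 3.85) × 3.47 = 829.29 × 3.47 = 2878 J
n(NH₄Cl) = 9.99 / 53.49 = 0.1868 mol
Temperature fell, so q_rxn = +|q_surr| = 2.878 kJ
ΔH = q_rxn / n = 15.41 kJ/mol

ΔH = 15.4 kJ/mol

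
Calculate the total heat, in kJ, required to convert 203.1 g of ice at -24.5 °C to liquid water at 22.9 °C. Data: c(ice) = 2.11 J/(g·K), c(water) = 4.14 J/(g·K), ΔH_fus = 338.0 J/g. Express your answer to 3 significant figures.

q = 98.4 kJ

q1 (heat ice -24.5→0.0 °C): 203.1 × 2.11 × 24.5 = 10499 J
q2 (melt at 0 °C): 203.1 × 338.0 = 68648 J
q3 (heat water 0.0→22.9 °C): 203.1 × 4.14 × 22.9 = 19255 J
Total: 10499 + 68648 + 19255 = 98402 J = 98.4 kJ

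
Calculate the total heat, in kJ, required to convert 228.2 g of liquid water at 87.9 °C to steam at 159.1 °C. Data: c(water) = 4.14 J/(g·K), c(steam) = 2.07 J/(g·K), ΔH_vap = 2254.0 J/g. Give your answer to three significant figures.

q = 554 kJ

q1 (heat water 87.9→100.0 °C): 228.2 × 4.14 × 12.1 = 11431 J
q2 (vaporize at 100 °C): 228.2 × 2254.0 = 514363 J
q3 (heat steam 100.0→159.1 °C): 228.2 × 2.07 × 59.1 = 27917 J
Total: 11431 + 514363 + 27917 = 553711 J = 554 kJ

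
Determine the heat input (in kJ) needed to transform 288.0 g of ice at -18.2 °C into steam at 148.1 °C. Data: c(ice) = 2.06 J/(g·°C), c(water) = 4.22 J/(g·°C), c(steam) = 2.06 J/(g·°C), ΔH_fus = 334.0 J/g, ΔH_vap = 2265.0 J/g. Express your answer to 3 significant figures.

q1 (heat ice -18.2→0.0 °C): 288.0 × 2.06 × 18.2 = 10798 J
q2 (melt at 0 °C): 288.0 × 334.0 = 96192 J
q3 (heat water 0.0→100.0 °C): 288.0 × 4.22 × 100.0 = 121536 J
q4 (vaporize at 100 °C): 288.0 × 2265.0 = 652320 J
q5 (heat steam 100.0→148.1 °C): 288.0 × 2.06 × 48.1 = 28537 J
Total: 10798 + 96192 + 121536 + 652320 + 28537 = 909383 J = 909 kJ

q = 909 kJ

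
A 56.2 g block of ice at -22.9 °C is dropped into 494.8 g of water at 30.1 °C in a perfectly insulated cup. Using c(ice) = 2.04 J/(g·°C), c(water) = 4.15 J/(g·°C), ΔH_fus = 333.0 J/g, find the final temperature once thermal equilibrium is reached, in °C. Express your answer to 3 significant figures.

T_f = 17.7 °C

Heat to bring ice to 0 °C and melt it: q₁ = 56.2×2.04×22.9 + 56.2×333.0 = 21340 J
Heat the water can supply cooling to 0 °C: 494.8×4.15×30.1 = 61807.9 J > q₁, so all ice melts.
Energy balance: 494.8×4.15×(30.1 − T) = 21340 + 56.2×4.15×(T − 0)
2053.42(30.1 − T) = 21340 + 233.23 T
61807.9 − 21340 = 2286.65 T
T = 40467.9 / 2286.65 = 17.70 °C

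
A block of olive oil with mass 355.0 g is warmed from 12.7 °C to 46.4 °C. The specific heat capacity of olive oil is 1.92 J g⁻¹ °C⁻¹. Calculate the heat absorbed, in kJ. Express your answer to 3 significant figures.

q = 23.0 kJ

q = m c ΔT = 355.0 × 1.92 × (46.4 − 12.7)
q = 355.0 × 1.92 × 33.7 = 22970 J = 23.0 kJ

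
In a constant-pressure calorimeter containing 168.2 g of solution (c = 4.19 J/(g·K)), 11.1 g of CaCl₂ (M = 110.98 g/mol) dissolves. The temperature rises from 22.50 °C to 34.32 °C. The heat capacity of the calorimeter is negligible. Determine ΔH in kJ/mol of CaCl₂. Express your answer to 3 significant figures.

|ΔT| = |34.32 − 22.50| = 11.82 °C
|q_surr| = (168.2 × 4.19) × 11.82 = 704.758 × 11.82 = 8330 J
n(CaCl₂) = 11.1 / 110.98 = 0.1000 mol
Temperature rose, so q_rxn = −|q_surr| = -8.330 kJ
ΔH = q_rxn / n = -83.30 kJ/mol

ΔH = -83.3 kJ/mol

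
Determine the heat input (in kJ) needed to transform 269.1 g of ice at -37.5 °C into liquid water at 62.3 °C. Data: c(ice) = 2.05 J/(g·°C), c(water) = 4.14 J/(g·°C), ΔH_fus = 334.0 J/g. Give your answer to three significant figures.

q1 (heat ice -37.5→0.0 °C): 269.1 × 2.05 × 37.5 = 20687 J
q2 (melt at 0 °C): 269.1 × 334.0 = 89879 J
q3 (heat water 0.0→62.3 °C): 269.1 × 4.14 × 62.3 = 69407 J
Total: 20687 + 89879 + 69407 = 179973 J = 180 kJ

q = 180 kJ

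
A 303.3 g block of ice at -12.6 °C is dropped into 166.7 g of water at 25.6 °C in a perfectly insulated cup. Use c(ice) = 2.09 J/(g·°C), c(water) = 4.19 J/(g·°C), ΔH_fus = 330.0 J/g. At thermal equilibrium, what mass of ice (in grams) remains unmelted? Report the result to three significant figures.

Heat to warm all ice to 0 °C: 303.3×2.09×12.6 = 7987.1 J
Heat released by water cooling to 0 °C: 166.7×4.19×25.6 = 17881 J
17881 J < 7987.1 + 303.3×330.0 = 108076.1 J, so not all ice melts; final T = 0 °C.
Heat left for melting: 17881 − 7987.1 = 9893.9 J
Mass melted = 9893.9 / 330.0 = 29.98 g
Ice remaining = 303.3 − 29.98 = 273.32 g

m_ice remaining = 273 g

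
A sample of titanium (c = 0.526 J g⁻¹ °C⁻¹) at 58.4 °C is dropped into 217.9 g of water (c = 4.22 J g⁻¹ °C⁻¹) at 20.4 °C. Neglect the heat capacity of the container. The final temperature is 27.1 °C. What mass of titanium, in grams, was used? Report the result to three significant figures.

m = 374 g

q_gained = (217.9 × 4.22) × (27.1 − 20.4) = 6161 J
q_lost = m × 0.526 × (58.4 − 27.1) = 16.4638 m
m = 6161 / 16.4638 = 374 g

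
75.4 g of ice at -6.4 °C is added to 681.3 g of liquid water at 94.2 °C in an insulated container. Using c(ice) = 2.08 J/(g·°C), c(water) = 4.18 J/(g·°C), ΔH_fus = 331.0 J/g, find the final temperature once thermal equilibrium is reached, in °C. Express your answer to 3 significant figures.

T_f = 76.6 °C

Heat to bring ice to 0 °C and melt it: q₁ = 75.4×2.08×6.4 + 75.4×331.0 = 25961 J
Heat the water can supply cooling to 0 °C: 681.3×4.18×94.2 = 268266 J > q₁, so all ice melts.
Energy balance: 681.3×4.18×(94.2 − T) = 25961 + 75.4×4.18×(T − 0)
2847.834(94.2 − T) = 25961 + 315.172 T
268266 − 25961 = 3163.006 T
T = 242305 / 3163.006 = 76.61 °C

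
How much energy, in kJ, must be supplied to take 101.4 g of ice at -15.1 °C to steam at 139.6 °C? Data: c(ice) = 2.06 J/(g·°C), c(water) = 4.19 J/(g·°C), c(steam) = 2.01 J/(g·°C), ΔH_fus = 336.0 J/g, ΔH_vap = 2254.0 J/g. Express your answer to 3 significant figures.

q = 316 kJ

q1 (heat ice -15.1→0.0 °C): 101.4 × 2.06 × 15.1 = 3154 J
q2 (melt at 0 °C): 101.4 × 336.0 = 34070 J
q3 (heat water 0.0→100.0 °C): 101.4 × 4.19 × 100.0 = 42487 J
q4 (vaporize at 100 °C): 101.4 × 2254.0 = 228556 J
q5 (heat steam 100.0→139.6 °C): 101.4 × 2.01 × 39.6 = 8071 J
Total: 3154 + 34070 + 42487 + 228556 + 8071 = 316338 J = 316 kJ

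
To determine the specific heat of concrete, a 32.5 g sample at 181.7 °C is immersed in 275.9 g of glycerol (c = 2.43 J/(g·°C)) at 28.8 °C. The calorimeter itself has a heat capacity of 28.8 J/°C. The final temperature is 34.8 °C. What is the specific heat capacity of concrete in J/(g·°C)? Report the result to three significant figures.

q_gained = (275.9 × 2.43 + 28.8) × (34.8 − 28.8) = 4195 J
q_lost = 32.5 × c × (181.7 − 34.8) = 4774.25 c
Set equal: c = 4195 / 4774.25 = 0.879 J/(g·°C)

c = 0.879 J/(g·°C)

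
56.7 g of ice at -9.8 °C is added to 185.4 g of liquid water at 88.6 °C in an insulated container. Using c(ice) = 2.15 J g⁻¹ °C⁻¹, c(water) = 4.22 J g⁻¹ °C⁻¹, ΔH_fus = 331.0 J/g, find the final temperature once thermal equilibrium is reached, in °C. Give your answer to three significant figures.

Heat to bring ice to 0 °C and melt it: q₁ = 56.7×2.15×9.8 + 56.7×331.0 = 19962 J
Heat the water can supply cooling to 0 °C: 185.4×4.22×88.6 = 69319.6 J > q₁, so all ice melts.
Energy balance: 185.4×4.22×(88.6 − T) = 19962 + 56.7×4.22×(T − 0)
782.388(88.6 − T) = 19962 + 239.274 T
69319.6 − 19962 = 1021.662 T
T = 49357.6 / 1021.662 = 48.31 °C

T_f = 48.3 °C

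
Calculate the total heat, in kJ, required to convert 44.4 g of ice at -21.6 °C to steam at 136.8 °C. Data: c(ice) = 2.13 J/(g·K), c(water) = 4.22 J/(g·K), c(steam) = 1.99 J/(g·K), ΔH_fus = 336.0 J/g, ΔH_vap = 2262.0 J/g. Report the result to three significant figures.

q = 139 kJ

q1 (heat ice -21.6→0.0 °C): 44.4 × 2.13 × 21.6 = 2043 J
q2 (melt at 0 °C): 44.4 × 336.0 = 14918 J
q3 (heat water 0.0→100.0 °C): 44.4 × 4.22 × 100.0 = 18737 J
q4 (vaporize at 100 °C): 44.4 × 2262.0 = 100433 J
q5 (heat steam 100.0→136.8 °C): 44.4 × 1.99 × 36.8 = 3252 J
Total: 2043 + 14918 + 18737 + 100433 + 3252 = 139383 J = 139 kJ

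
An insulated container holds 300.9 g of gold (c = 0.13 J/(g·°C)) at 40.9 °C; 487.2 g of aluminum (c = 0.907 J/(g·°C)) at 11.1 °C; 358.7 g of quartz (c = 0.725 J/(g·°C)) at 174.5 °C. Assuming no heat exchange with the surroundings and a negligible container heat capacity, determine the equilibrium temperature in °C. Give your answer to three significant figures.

Σ mᵢcᵢ(T − Tᵢ) = 0  ⇒  T = Σ mᵢcᵢTᵢ / Σ mᵢcᵢ
Σ mᵢcᵢ = 300.9×0.13 + 487.2×0.907 + 358.7×0.725 = 741.0649
Σ mᵢcᵢTᵢ = 39.117×40.9 + 441.8904×11.1 + 260.0575×174.5 = 51885
T = 51885 / 741.0649 = 70.01 °C

T_f = 70.0 °C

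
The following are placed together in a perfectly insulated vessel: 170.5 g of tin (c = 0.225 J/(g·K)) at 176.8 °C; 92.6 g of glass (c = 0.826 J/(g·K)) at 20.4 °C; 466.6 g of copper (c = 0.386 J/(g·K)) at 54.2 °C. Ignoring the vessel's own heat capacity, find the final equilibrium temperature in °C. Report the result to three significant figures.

T_f = 61.4 °C

Σ mᵢcᵢ(T − Tᵢ) = 0  ⇒  T = Σ mᵢcᵢTᵢ / Σ mᵢcᵢ
Σ mᵢcᵢ = 170.5×0.225 + 92.6×0.826 + 466.6×0.386 = 294.9577
Σ mᵢcᵢTᵢ = 38.3625×176.8 + 76.4876×20.4 + 180.1076×54.2 = 18105
T = 18105 / 294.9577 = 61.38 °C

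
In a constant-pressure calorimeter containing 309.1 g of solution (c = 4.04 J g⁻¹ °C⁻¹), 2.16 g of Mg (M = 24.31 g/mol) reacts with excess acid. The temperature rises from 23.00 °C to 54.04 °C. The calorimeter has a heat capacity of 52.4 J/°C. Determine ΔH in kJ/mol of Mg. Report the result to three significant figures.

|ΔT| = |54.04 − 23.00| = 31.04 °C
|q_surr| = (309.1 × 4.04 + 52.4) × 31.04 = 1301.164 × 31.04 = 40390 J
n(Mg) = 2.16 / 24.31 = 0.08885 mol
Temperature rose, so q_rxn = −|q_surr| = -40.39 kJ
ΔH = q_rxn / n = -454.6 kJ/mol

ΔH = -455 kJ/mol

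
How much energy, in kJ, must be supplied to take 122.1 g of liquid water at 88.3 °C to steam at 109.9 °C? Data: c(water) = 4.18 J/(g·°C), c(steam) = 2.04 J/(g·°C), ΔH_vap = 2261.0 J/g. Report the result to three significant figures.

q1 (heat water 88.3→100.0 °C): 122.1 × 4.18 × 11.7 = 5971 J
q2 (vaporize at 100 °C): 122.1 × 2261.0 = 276068 J
q3 (heat steam 100.0→109.9 °C): 122.1 × 2.04 × 9.9 = 2466 J
Total: 5971 + 276068 + 2466 = 284505 J = 285 kJ

q = 285 kJ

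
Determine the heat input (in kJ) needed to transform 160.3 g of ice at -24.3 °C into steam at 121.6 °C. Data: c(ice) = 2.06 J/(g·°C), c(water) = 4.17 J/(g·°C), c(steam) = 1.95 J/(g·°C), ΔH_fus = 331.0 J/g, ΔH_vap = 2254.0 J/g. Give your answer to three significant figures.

q1 (heat ice -24.3→0.0 °C): 160.3 × 2.06 × 24.3 = 8024 J
q2 (melt at 0 °C): 160.3 × 331.0 = 53059 J
q3 (heat water 0.0→100.0 °C): 160.3 × 4.17 × 100.0 = 66845 J
q4 (vaporize at 100 °C): 160.3 × 2254.0 = 361316 J
q5 (heat steam 100.0→121.6 °C): 160.3 × 1.95 × 21.6 = 6752 J
Total: 8024 + 53059 + 66845 + 361316 + 6752 = 495996 J = 496 kJ

q = 496 kJ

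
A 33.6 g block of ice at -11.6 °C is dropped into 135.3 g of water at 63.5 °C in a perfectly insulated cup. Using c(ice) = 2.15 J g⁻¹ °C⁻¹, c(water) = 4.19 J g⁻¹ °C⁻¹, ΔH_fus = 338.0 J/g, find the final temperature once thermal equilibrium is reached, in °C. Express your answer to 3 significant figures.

T_f = 33.6 °C

Heat to bring ice to 0 °C and melt it: q₁ = 33.6×2.15×11.6 + 33.6×338.0 = 12195 J
Heat the water can supply cooling to 0 °C: 135.3×4.19×63.5 = 35998.6 J > q₁, so all ice melts.
Energy balance: 135.3×4.19×(63.5 − T) = 12195 + 33.6×4.19×(T − 0)
566.907(63.5 − T) = 12195 + 140.784 T
35998.6 − 12195 = 707.691 T
T = 23803.6 / 707.691 = 33.64 °C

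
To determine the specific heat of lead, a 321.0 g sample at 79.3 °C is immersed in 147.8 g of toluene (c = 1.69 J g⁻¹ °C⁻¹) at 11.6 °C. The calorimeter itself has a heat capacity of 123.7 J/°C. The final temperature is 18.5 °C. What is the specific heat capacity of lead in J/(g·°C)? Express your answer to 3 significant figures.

c = 0.132 J/(g·°C)

q_gained = (147.8 × 1.69 + 123.7) × (18.5 − 11.6) = 2577 J
q_lost = 321.0 × c × (79.3 − 18.5) = 19516.8 c
Set equal: c = 2577 / 19516.8 = 0.132 J/(g·°C)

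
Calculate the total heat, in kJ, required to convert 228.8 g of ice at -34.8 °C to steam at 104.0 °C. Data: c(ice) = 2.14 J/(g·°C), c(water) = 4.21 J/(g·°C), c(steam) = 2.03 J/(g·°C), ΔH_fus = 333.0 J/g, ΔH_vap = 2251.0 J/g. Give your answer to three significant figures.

q1 (heat ice -34.8→0.0 °C): 228.8 × 2.14 × 34.8 = 17039 J
q2 (melt at 0 °C): 228.8 × 333.0 = 76190 J
q3 (heat water 0.0→100.0 °C): 228.8 × 4.21 × 100.0 = 96325 J
q4 (vaporize at 100 °C): 228.8 × 2251.0 = 515029 J
q5 (heat steam 100.0→104.0 °C): 228.8 × 2.03 × 4.0 = 1858 J
Total: 17039 + 76190 + 96325 + 515029 + 1858 = 706441 J = 706 kJ

q = 706 kJ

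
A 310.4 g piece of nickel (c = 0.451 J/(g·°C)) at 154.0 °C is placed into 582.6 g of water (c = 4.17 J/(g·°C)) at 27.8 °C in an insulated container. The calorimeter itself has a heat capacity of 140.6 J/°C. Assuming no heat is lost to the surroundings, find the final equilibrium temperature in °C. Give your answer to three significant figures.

T_f = 34.3 °C

Heat lost by nickel = heat gained by water + calorimeter.
(310.4)(0.451)(154.0 − T) = [(582.6)(4.17) + 140.6](T − 27.8)
139.9904 (154.0 − T) = 2570.042 (T − 27.8)
21559 − 139.9904 T = 2570.042 T − 71447
93006 = 2710.0324 T
T = 34.32 °C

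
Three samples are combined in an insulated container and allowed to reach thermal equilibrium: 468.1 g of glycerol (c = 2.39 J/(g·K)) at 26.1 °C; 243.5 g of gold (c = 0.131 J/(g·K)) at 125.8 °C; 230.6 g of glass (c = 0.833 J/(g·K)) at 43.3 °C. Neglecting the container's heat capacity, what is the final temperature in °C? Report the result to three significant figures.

T_f = 30.9 °C

Σ mᵢcᵢ(T − Tᵢ) = 0  ⇒  T = Σ mᵢcᵢTᵢ / Σ mᵢcᵢ
Σ mᵢcᵢ = 468.1×2.39 + 243.5×0.131 + 230.6×0.833 = 1342.7473
Σ mᵢcᵢTᵢ = 1118.759×26.1 + 31.8985×125.8 + 192.0898×43.3 = 41530
T = 41530 / 1342.7473 = 30.93 °C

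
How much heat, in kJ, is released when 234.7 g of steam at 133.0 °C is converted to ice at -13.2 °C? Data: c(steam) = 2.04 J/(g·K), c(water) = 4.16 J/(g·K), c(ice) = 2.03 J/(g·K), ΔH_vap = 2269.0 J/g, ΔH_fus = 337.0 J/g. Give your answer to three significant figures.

q = 731 kJ

q1 (cool steam 133.0→100 °C): 234.7 × 2.04 × 33.0 = 15800 J
q2 (condense at 100 °C): 234.7 × 2269.0 = 532534 J
q3 (cool water 100→0 °C): 234.7 × 4.16 × 100.0 = 97635 J
q4 (freeze at 0 °C): 234.7 × 337.0 = 79094 J
q5 (cool ice 0→-13.2 °C): 234.7 × 2.03 × 13.2 = 6289 J
Total: 15800 + 532534 + 97635 + 79094 + 6289 = 731352 J = 731 kJ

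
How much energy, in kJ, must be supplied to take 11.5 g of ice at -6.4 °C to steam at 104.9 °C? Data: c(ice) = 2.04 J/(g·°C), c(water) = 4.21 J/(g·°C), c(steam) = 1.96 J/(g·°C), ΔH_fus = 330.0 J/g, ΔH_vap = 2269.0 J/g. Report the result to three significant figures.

q1 (heat ice -6.4→0.0 °C): 11.5 × 2.04 × 6.4 = 150 J
q2 (melt at 0 °C): 11.5 × 330.0 = 3795 J
q3 (heat water 0.0→100.0 °C): 11.5 × 4.21 × 100.0 = 4842 J
q4 (vaporize at 100 °C): 11.5 × 2269.0 = 26094 J
q5 (heat steam 100.0→104.9 °C): 11.5 × 1.96 × 4.9 = 110 J
Total: 150 + 3795 + 4842 + 26094 + 110 = 34991 J = 35.0 kJ

q = 35.0 kJ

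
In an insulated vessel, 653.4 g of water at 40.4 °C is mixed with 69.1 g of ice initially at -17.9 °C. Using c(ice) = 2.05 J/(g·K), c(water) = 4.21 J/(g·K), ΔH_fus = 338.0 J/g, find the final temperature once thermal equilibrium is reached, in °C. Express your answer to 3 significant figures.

T_f = 28.0 °C

Heat to bring ice to 0 °C and melt it: q₁ = 69.1×2.05×17.9 + 69.1×338.0 = 25891 J
Heat the water can supply cooling to 0 °C: 653.4×4.21×40.4 = 111133 J > q₁, so all ice melts.
Energy balance: 653.4×4.21×(40.4 − T) = 25891 + 69.1×4.21×(T − 0)
2750.814(40.4 − T) = 25891 + 290.911 T
111133 − 25891 = 3041.725 T
T = 85242 / 3041.725 = 28.02 °C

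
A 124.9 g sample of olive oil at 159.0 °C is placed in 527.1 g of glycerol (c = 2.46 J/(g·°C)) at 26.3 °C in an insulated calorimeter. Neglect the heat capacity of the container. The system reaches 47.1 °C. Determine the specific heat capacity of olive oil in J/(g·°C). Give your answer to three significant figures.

c = 1.93 J/(g·°C)

q_gained = (527.1 × 2.46) × (47.1 − 26.3) = 26970 J
q_lost = 124.9 × c × (159.0 − 47.1) = 13976.31 c
Set equal: c = 26970 / 13976.31 = 1.93 J/(g·°C)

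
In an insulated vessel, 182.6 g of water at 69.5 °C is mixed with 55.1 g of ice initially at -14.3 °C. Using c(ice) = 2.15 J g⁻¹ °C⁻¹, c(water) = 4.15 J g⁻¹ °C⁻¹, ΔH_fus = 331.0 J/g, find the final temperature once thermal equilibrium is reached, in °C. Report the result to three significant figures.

Heat to bring ice to 0 °C and melt it: q₁ = 55.1×2.15×14.3 + 55.1×331.0 = 19932 J
Heat the water can supply cooling to 0 °C: 182.6×4.15×69.5 = 52666.4 J > q₁, so all ice melts.
Energy balance: 182.6×4.15×(69.5 − T) = 19932 + 55.1×4.15×(T − 0)
757.79(69.5 − T) = 19932 + 228.665 T
52666.4 − 19932 = 986.455 T
T = 32734.4 / 986.455 = 33.18 °C

T_f = 33.2 °C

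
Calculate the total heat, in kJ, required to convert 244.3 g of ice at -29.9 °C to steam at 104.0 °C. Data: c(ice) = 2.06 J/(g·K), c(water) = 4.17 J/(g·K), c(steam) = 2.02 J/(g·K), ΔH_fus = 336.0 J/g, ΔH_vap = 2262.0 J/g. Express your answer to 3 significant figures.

q1 (heat ice -29.9→0.0 °C): 244.3 × 2.06 × 29.9 = 15047 J
q2 (melt at 0 °C): 244.3 × 336.0 = 82085 J
q3 (heat water 0.0→100.0 °C): 244.3 × 4.17 × 100.0 = 101873 J
q4 (vaporize at 100 °C): 244.3 × 2262.0 = 552607 J
q5 (heat steam 100.0→104.0 °C): 244.3 × 2.02 × 4.0 = 1974 J
Total: 15047 + 82085 + 101873 + 552607 + 1974 = 753586 J = 754 kJ

q = 754 kJ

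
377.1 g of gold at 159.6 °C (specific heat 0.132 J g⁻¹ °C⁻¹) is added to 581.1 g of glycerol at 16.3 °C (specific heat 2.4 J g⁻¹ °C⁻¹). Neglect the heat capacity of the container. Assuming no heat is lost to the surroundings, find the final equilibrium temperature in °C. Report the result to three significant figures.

Heat lost by gold = heat gained by glycerol.
(377.1)(0.132)(159.6 − T) = (581.1)(2.4)(T − 16.3)
49.7772 (159.6 − T) = 1394.64 (T − 16.3)
7944.4 − 49.7772 T = 1394.64 T − 22733
30677.4 = 1444.4172 T
T = 21.24 °C

T_f = 21.2 °C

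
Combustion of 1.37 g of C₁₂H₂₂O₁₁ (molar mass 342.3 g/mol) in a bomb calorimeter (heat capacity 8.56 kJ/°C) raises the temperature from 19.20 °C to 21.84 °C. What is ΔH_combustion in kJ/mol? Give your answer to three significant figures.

ΔH = -5650 kJ/mol

ΔT = 21.84 − 19.20 = 2.64 °C
q_cal = C_cal × ΔT = 8.56 × 2.64 = 22.5984 kJ
n = 1.37 / 342.3 = 0.004002 mol
q_rxn = −q_cal = -22.5984 kJ
ΔH = -22.5984 / 0.004002 = -5647 kJ/mol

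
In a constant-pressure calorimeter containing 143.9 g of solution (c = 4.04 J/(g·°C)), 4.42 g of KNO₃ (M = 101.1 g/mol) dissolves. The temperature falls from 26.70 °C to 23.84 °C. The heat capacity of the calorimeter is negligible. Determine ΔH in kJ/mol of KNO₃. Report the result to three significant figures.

ΔH = 38.0 kJ/mol

|ΔT| = |23.84 − 26.70| = 2.86 °C
|q_surr| = (143.9 × 4.04) × 2.86 = 581.356 × 2.86 = 1663 J
n(KNO₃) = 4.42 / 101.1 = 0.04372 mol
Temperature fell, so q_rxn = +|q_surr| = 1.663 kJ
ΔH = q_rxn / n = 38.04 kJ/mol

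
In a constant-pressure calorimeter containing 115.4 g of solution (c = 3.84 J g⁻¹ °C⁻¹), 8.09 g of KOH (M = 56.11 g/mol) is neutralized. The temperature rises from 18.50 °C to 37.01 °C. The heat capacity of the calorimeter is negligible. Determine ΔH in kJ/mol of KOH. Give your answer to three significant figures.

ΔH = -56.9 kJ/mol

|ΔT| = |37.01 − 18.50| = 18.51 °C
|q_surr| = (115.4 × 3.84) × 18.51 = 443.136 × 18.51 = 8202 J
n(KOH) = 8.09 / 56.11 = 0.1442 mol
Temperature rose, so q_rxn = −|q_surr| = -8.202 kJ
ΔH = q_rxn / n = -56.88 kJ/mol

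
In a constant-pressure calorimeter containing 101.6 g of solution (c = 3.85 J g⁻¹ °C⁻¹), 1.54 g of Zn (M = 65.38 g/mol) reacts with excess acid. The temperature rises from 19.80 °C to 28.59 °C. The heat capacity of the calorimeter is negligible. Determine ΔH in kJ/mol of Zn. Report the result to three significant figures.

ΔH = -146 kJ/mol

|ΔT| = |28.59 − 19.80| = 8.79 °C
|q_surr| = (101.6 × 3.85) × 8.79 = 391.16 × 8.79 = 3438 J
n(Zn) = 1.54 / 65.38 = 0.02355 mol
Temperature rose, so q_rxn = −|q_surr| = -3.438 kJ
ΔH = q_rxn / n = -146.0 kJ/mol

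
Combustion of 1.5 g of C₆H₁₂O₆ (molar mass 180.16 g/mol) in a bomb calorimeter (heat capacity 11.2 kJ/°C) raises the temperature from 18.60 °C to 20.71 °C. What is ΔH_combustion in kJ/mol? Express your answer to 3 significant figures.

ΔT = 20.71 − 18.60 = 2.11 °C
q_cal = C_cal × ΔT = 11.2 × 2.11 = 23.632 kJ
n = 1.5 / 180.16 = 0.008326 mol
q_rxn = −q_cal = -23.632 kJ
ΔH = -23.632 / 0.008326 = -2838 kJ/mol

ΔH = -2840 kJ/mol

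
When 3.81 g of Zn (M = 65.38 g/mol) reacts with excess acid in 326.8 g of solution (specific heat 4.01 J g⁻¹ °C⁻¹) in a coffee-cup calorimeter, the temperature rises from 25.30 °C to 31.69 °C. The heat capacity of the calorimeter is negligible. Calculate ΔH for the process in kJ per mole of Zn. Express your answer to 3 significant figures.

|ΔT| = |31.69 − 25.30| = 6.39 °C
|q_surr| = (326.8 × 4.01) × 6.39 = 1310.468 × 6.39 = 8374 J
n(Zn) = 3.81 / 65.38 = 0.05827 mol
Temperature rose, so q_rxn = −|q_surr| = -8.374 kJ
ΔH = q_rxn / n = -143.7 kJ/mol

ΔH = -144 kJ/mol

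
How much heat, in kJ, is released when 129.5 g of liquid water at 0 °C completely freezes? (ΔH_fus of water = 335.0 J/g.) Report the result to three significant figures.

q = m × ΔH_fus = 129.5 × 335.0 = 43380 J = 43.4 kJ

q = 43.4 kJ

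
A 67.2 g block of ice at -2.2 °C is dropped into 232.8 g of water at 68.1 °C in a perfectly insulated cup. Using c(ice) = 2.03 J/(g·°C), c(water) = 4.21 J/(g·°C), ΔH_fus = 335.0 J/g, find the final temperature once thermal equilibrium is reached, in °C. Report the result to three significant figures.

T_f = 34.8 °C

Heat to bring ice to 0 °C and melt it: q₁ = 67.2×2.03×2.2 + 67.2×335.0 = 22812 J
Heat the water can supply cooling to 0 °C: 232.8×4.21×68.1 = 66744.0 J > q₁, so all ice melts.
Energy balance: 232.8×4.21×(68.1 − T) = 22812 + 67.2×4.21×(T − 0)
980.088(68.1 − T) = 22812 + 282.912 T
66744.0 − 22812 = 1263.000 T
T = 43932.0 / 1263.000 = 34.78 °C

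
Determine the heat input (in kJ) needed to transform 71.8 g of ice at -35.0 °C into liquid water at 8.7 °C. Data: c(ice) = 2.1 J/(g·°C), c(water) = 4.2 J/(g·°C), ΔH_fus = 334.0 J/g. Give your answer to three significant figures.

q = 31.9 kJ

q1 (heat ice -35.0→0.0 °C): 71.8 × 2.1 × 35.0 = 5277 J
q2 (melt at 0 °C): 71.8 × 334.0 = 23981 J
q3 (heat water 0.0→8.7 °C): 71.8 × 4.2 × 8.7 = 2624 J
Total: 5277 + 23981 + 2624 = 31882 J = 31.9 kJ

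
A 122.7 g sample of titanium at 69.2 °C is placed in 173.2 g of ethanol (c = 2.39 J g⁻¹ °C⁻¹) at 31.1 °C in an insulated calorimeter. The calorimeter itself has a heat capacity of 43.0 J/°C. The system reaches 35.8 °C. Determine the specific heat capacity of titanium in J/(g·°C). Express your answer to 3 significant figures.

c = 0.524 J/(g·°C)

q_gained = (173.2 × 2.39 + 43.0) × (35.8 − 31.1) = 2148 J
q_lost = 122.7 × c × (69.2 − 35.8) = 4098.18 c
Set equal: c = 2148 / 4098.18 = 0.524 J/(g·°C)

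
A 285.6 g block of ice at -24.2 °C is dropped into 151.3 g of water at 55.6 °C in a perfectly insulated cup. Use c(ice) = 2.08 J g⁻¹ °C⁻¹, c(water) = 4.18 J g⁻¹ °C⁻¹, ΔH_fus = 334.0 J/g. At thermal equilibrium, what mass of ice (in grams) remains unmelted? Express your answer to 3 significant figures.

m_ice remaining = 223 g

Heat to warm all ice to 0 °C: 285.6×2.08×24.2 = 14376 J
Heat released by water cooling to 0 °C: 151.3×4.18×55.6 = 35163 J
35163 J < 14376 + 285.6×334.0 = 109766.4 J, so not all ice melts; final T = 0 °C.
Heat left for melting: 35163 − 14376 = 20787 J
Mass melted = 20787 / 334.0 = 62.24 g
Ice remaining = 285.6 − 62.24 = 223.36 g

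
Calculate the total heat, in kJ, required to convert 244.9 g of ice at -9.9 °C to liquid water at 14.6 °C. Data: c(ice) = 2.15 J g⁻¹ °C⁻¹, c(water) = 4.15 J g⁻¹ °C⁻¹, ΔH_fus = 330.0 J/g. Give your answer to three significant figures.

q = 101 kJ

q1 (heat ice -9.9→0.0 °C): 244.9 × 2.15 × 9.9 = 5213 J
q2 (melt at 0 °C): 244.9 × 330.0 = 80817 J
q3 (heat water 0.0→14.6 °C): 244.9 × 4.15 × 14.6 = 14838 J
Total: 5213 + 80817 + 14838 = 100868 J = 101 kJ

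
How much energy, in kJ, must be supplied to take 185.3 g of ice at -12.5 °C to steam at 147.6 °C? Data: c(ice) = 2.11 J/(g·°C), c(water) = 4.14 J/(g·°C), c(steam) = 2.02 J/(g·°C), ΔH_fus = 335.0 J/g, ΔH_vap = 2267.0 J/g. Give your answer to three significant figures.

q1 (heat ice -12.5→0.0 °C): 185.3 × 2.11 × 12.5 = 4887 J
q2 (melt at 0 °C): 185.3 × 335.0 = 62076 J
q3 (heat water 0.0→100.0 °C): 185.3 × 4.14 × 100.0 = 76714 J
q4 (vaporize at 100 °C): 185.3 × 2267.0 = 420075 J
q5 (heat steam 100.0→147.6 °C): 185.3 × 2.02 × 47.6 = 17817 J
Total: 4887 + 62076 + 76714 + 420075 + 17817 = 581569 J = 582 kJ

q = 582 kJ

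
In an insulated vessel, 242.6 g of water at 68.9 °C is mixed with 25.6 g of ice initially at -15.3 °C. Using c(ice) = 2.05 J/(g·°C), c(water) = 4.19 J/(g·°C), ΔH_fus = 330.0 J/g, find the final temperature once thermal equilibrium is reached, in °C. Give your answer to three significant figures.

T_f = 54.1 °C

Heat to bring ice to 0 °C and melt it: q₁ = 25.6×2.05×15.3 + 25.6×330.0 = 9250.9 J
Heat the water can supply cooling to 0 °C: 242.6×4.19×68.9 = 70036.4 J > q₁, so all ice melts.
Energy balance: 242.6×4.19×(68.9 − T) = 9250.9 + 25.6×4.19×(T − 0)
1016.494(68.9 − T) = 9250.9 + 107.264 T
70036.4 − 9250.9 = 1123.758 T
T = 60785.5 / 1123.758 = 54.09 °C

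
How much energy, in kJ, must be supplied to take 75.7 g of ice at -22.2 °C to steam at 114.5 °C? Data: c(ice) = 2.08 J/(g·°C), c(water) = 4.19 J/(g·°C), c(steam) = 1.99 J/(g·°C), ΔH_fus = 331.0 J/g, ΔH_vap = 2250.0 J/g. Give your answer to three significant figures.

q1 (heat ice -22.2→0.0 °C): 75.7 × 2.08 × 22.2 = 3496 J
q2 (melt at 0 °C): 75.7 × 331.0 = 25057 J
q3 (heat water 0.0→100.0 °C): 75.7 × 4.19 × 100.0 = 31718 J
q4 (vaporize at 100 °C): 75.7 × 2250.0 = 170325 J
q5 (heat steam 100.0→114.5 °C): 75.7 × 1.99 × 14.5 = 2184 J
Total: 3496 + 25057 + 31718 + 170325 + 2184 = 232780 J = 233 kJ

q = 233 kJ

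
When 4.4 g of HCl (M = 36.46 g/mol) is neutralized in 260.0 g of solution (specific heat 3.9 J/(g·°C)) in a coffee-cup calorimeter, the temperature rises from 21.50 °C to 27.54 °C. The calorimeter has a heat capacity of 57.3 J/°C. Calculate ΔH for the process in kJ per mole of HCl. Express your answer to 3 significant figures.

|ΔT| = |27.54 − 21.50| = 6.04 °C
|q_surr| = (260.0 × 3.9 + 57.3) × 6.04 = 1071.3 × 6.04 = 6471 J
n(HCl) = 4.4 / 36.46 = 0.1207 mol
Temperature rose, so q_rxn = −|q_surr| = -6.471 kJ
ΔH = q_rxn / n = -53.61 kJ/mol

ΔH = -53.6 kJ/mol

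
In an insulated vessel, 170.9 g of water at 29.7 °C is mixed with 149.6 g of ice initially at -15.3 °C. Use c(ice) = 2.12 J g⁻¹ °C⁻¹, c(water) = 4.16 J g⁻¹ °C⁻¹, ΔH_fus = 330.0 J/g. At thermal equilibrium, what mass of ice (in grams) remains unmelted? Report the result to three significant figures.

m_ice remaining = 100 g

Heat to warm all ice to 0 °C: 149.6×2.12×15.3 = 4852.4 J
Heat released by water cooling to 0 °C: 170.9×4.16×29.7 = 21115 J
21115 J < 4852.4 + 149.6×330.0 = 54220.4 J, so not all ice melts; final T = 0 °C.
Heat left for melting: 21115 − 4852.4 = 16262.6 J
Mass melted = 16262.6 / 330.0 = 49.28 g
Ice remaining = 149.6 − 49.28 = 100.32 g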